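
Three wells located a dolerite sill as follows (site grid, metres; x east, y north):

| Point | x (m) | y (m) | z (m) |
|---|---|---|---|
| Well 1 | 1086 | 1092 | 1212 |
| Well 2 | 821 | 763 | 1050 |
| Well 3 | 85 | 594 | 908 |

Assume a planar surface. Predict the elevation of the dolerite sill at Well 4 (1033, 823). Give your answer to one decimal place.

Let the plane be z = a·x + b·y + c.
Well 2−Well 1: −265a − 329b = −162;  Well 3−Well 1: −1001a − 498b = −304.
Solving gives a = 0.097994, b = 0.413470.
Then c = 1212 − a·1086 − b·1092 = 654.07.
At (1033, 823): z = 101.2 + 340.3 + 654.07 = 1095.6 m.

1095.6 m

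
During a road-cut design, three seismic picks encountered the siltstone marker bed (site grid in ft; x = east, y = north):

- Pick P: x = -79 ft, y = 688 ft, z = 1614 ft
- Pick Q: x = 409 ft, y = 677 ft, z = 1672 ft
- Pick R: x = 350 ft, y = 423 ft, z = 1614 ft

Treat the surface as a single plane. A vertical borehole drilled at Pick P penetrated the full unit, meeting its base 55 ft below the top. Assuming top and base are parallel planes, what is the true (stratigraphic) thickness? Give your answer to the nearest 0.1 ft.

53.5 ft

Two edge vectors: Pick P→Pick Q = (488, -11, 58), Pick P→Pick R = (429, -265, 0).
Normal n = (Pick P→Pick Q) × (Pick P→Pick R) = (15370, 24882, -124601).
So ∂z/∂x = −n_x/n_z = 0.12335 and ∂z/∂y = −n_y/n_z = 0.19969.
|∇z| = √(a²+b²) = 0.23472, so dip δ = arctan(0.23472) = 13.21°.
True thickness = vertical thickness × cos δ = 55 × cos 13.21° = 53.5 ft.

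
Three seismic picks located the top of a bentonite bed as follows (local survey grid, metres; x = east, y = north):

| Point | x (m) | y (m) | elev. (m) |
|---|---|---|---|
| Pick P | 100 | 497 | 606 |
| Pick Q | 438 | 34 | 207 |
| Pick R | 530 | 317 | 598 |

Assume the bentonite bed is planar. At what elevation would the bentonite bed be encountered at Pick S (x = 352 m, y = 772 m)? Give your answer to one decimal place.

1066.1 m

Let the plane be z = a·x + b·y + c.
Pick Q−Pick P: 338a − 463b = −399;  Pick R−Pick P: 430a − 180b = −8.
Solving gives a = 0.49270, b = 1.22145.
Then c = 606 − a·100 − b·497 = −50.33.
At (352, 772): z = 173.4 + 943.0 − 50.33 = 1066.1 m.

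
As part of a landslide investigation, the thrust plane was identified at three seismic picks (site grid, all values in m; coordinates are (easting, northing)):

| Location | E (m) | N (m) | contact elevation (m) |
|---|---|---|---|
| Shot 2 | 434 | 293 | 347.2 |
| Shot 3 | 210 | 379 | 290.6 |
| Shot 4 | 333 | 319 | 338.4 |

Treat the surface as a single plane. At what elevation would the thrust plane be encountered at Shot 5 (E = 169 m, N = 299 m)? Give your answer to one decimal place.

Let the plane be z = a·E + b·N + c.
Shot 3−Shot 2: −224a + 86b = −56.6;  Shot 4−Shot 2: −101a + 26b = −8.8.
Solving gives a = −0.24976, b = −1.30867.
Then c = 347.2 − a·434 − b·293 = 839.03.
At (169, 299): z = −42.2 − 391.3 + 839.03 = 405.5 m.

405.5 m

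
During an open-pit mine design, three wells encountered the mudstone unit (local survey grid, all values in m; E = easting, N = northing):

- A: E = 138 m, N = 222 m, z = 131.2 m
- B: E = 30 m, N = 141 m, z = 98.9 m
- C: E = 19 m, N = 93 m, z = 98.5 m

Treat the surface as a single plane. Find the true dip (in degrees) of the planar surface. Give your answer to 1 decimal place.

Two edge vectors: A→B = (-108, -81, -32.3), A→C = (-119, -129, -32.7).
Normal n = (A→B) × (A→C) = (-1518, 312.1, 4293).
So ∂z/∂E = −n_x/n_z = 0.35360 and ∂z/∂N = −n_y/n_z = −0.07270.
Gradient magnitude |∇z| = √(a² + b²) = √(0.12503 + 0.00529) = 0.36100.
True dip = arctan(0.36100) = 19.8°, dipping toward WNW (azimuth ≈ 282°).

19.8°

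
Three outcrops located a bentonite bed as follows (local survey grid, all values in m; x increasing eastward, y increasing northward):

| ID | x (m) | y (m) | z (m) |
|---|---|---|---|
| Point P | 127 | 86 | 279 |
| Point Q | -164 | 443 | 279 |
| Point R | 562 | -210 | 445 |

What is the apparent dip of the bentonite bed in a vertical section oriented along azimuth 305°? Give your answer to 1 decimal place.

16.8°

Let the plane be z = a·x + b·y + c.
Point Q−Point P: −291a + 357b = 0;  Point R−Point P: 435a − 296b = 166.
Solving gives a = 0.85689, b = 0.69848.
Unit vector along 305° is (sin 305°, cos 305°) = (-0.8192, 0.5736).
Slope in that direction = a·(-0.8192) + b·(0.5736) = −0.30130.
Apparent dip = arctan|0.30130| = 16.8° (true dip is 47.9°, so apparent ≤ true as expected).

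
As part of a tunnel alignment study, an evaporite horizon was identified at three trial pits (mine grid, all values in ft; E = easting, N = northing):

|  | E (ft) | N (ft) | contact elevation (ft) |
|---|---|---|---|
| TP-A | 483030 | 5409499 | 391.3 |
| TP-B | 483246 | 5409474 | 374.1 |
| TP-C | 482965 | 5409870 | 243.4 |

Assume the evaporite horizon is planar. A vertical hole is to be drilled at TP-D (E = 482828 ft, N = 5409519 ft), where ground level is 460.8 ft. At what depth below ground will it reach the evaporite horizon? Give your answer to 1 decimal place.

52.0 ft

Two edge vectors: TP-A→TP-B = (216, -25, -17.2), TP-A→TP-C = (-65, 371, -147.9).
Normal n = (TP-A→TP-B) × (TP-A→TP-C) = (10078.7, 33064.4, 78511).
So ∂z/∂E = −n_x/n_z = −0.128373094 and ∂z/∂N = −n_y/n_z = −0.421143534.
Intercept c from TP-A: 391.3 + 62008.06 + 2278175.53 = 2340574.88.
At (482828, 5409519): z_contact = −61982.12 − 2278183.95 + 2340574.88 = 408.81 ft.
Depth below ground = 460.8 − 408.81 = 52.0 ft.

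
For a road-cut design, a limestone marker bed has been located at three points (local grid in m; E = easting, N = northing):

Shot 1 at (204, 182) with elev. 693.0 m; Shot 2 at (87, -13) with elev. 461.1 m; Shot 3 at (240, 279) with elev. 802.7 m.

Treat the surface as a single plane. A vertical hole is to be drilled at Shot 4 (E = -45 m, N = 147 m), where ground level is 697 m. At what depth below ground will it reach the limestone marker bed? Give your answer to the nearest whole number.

104 m

Let the plane be z = a·E + b·N + c.
Shot 2−Shot 1: −117a − 195b = −231.9;  Shot 3−Shot 1: 36a + 97b = 109.7.
Solving gives a = 0.25475, b = 1.03638.
Then c = 693 − a·204 − b·182 = 452.41.
At (-45, 147): z_contact = −11.5 + 152.3 + 452.41 = 593.3 m.
Depth below ground = 697 − 593.3 = 104 m.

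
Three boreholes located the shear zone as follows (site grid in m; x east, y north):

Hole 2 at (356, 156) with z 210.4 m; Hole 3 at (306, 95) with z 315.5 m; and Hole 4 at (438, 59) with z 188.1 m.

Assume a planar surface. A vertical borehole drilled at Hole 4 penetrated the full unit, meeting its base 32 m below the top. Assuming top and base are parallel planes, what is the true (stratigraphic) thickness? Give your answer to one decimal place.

18.6 m

Two edge vectors: Hole 2→Hole 3 = (-50, -61, 105.1), Hole 2→Hole 4 = (82, -97, -22.3).
Normal n = (Hole 2→Hole 3) × (Hole 2→Hole 4) = (11555, 7503.2, 9852).
So ∂z/∂x = −n_x/n_z = −1.17286 and ∂z/∂y = −n_y/n_z = −0.76159.
|∇z| = √(a²+b²) = 1.39843, so dip δ = arctan(1.39843) = 54.43°.
True thickness = vertical thickness × cos δ = 32 × cos 54.43° = 18.6 m.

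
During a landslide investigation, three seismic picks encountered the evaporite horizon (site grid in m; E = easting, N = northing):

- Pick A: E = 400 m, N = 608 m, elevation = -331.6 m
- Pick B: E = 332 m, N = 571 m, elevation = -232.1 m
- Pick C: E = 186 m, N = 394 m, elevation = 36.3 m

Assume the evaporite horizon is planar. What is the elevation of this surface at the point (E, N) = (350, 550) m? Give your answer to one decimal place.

-241.2 m

Two edge vectors: Pick A→Pick B = (-68, -37, 99.5), Pick A→Pick C = (-214, -214, 367.9).
Normal n = (Pick A→Pick B) × (Pick A→Pick C) = (7680.7, 3724.2, 6634).
So ∂z/∂E = −n_x/n_z = −1.15778 and ∂z/∂N = −n_y/n_z = −0.56138.
Intercept c from Pick A: -331.6 + 463.11 + 341.32 = 472.83.
At (350, 550): z = −405.2 − 308.8 + 472.83 = -241.2 m.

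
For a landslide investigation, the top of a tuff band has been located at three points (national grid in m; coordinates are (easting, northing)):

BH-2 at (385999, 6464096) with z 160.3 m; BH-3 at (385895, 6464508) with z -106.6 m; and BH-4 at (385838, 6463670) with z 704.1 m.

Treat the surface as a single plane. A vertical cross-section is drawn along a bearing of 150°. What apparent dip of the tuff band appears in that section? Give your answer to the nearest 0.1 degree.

15.7°

Let the plane be z = a·E + b·N + c.
BH-3−BH-2: −104a + 412b = −266.9;  BH-4−BH-2: −161a − 426b = 543.8.
Solving gives a = −0.99738, b = −0.89958.
Unit vector along 150° is (sin 150°, cos 150°) = (0.5000, -0.8660).
Slope in that direction = a·(0.5000) + b·(-0.8660) = 0.28037.
Apparent dip = arctan|0.28037| = 15.7° (true dip is 53.3°, so apparent ≤ true as expected).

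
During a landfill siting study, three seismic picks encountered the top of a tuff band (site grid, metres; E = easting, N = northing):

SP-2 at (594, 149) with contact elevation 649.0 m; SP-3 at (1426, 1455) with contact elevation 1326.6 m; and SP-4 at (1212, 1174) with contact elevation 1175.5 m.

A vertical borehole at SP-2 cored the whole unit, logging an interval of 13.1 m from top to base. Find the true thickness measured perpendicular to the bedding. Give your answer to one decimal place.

Two edge vectors: SP-2→SP-3 = (832, 1306, 677.6), SP-2→SP-4 = (618, 1025, 526.5).
Normal n = (SP-2→SP-3) × (SP-2→SP-4) = (-6931, -19291.2, 45692).
So ∂z/∂E = −n_x/n_z = 0.15169 and ∂z/∂N = −n_y/n_z = 0.42220.
|∇z| = √(a²+b²) = 0.44862, so dip δ = arctan(0.44862) = 24.16°.
True thickness = vertical thickness × cos δ = 13.1 × cos 24.16° = 12.0 m.

12.0 m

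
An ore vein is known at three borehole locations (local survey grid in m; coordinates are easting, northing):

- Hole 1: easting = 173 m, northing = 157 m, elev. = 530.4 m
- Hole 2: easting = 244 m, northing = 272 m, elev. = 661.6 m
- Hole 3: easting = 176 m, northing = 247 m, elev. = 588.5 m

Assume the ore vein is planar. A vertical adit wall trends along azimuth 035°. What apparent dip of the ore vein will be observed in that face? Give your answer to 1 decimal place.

44.8°

Two edge vectors: Hole 1→Hole 2 = (71, 115, 131.2), Hole 1→Hole 3 = (3, 90, 58.1).
Normal n = (Hole 1→Hole 2) × (Hole 1→Hole 3) = (-5126.5, -3731.5, 6045).
So ∂z/∂easting = −n_x/n_z = 0.84806 and ∂z/∂northing = −n_y/n_z = 0.61729.
Unit vector along 035° is (sin 35°, cos 35°) = (0.5736, 0.8192).
Slope in that direction = a·(0.5736) + b·(0.8192) = 0.99208.
Apparent dip = arctan|0.99208| = 44.8° (true dip is 46.4°, so apparent ≤ true as expected).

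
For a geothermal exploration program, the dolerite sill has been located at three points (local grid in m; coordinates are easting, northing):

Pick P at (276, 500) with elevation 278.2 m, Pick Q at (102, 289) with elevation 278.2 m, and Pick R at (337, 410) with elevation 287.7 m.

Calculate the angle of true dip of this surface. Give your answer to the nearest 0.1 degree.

Let the plane be z = a·easting + b·northing + c.
Pick Q−Pick P: −174a − 211b = 0;  Pick R−Pick P: 61a − 90b = 9.5.
Solving gives a = 0.07026, b = −0.05794.
Gradient magnitude |∇z| = √(a² + b²) = √(0.00494 + 0.00336) = 0.09106.
True dip = arctan(0.09106) = 5.2°, dipping toward NW (azimuth ≈ 310°).

5.2°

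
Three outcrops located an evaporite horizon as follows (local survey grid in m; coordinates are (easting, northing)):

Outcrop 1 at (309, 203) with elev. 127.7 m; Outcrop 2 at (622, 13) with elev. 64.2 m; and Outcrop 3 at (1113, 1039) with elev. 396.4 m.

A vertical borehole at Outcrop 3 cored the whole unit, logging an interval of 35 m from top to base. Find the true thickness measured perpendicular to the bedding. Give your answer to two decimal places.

Two edge vectors: Outcrop 1→Outcrop 2 = (313, -190, -63.5), Outcrop 1→Outcrop 3 = (804, 836, 268.7).
Normal n = (Outcrop 1→Outcrop 2) × (Outcrop 1→Outcrop 3) = (2033, -135157.1, 414428).
So ∂z/∂E = −n_x/n_z = −0.00491 and ∂z/∂N = −n_y/n_z = 0.32613.
|∇z| = √(a²+b²) = 0.32617, so dip δ = arctan(0.32617) = 18.06°.
True thickness = vertical thickness × cos δ = 35 × cos 18.06° = 33.27 m.

33.27 m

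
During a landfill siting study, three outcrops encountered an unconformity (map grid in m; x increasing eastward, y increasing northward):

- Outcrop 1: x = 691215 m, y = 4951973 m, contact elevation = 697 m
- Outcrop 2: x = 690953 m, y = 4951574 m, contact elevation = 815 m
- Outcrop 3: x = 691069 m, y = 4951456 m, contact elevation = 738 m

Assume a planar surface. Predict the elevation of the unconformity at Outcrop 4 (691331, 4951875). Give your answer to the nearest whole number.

Let the plane be z = a·x + b·y + c.
Outcrop 2−Outcrop 1: −262a − 399b = 118;  Outcrop 3−Outcrop 1: −146a − 517b = 41.
Solving gives a = −0.57832902, b = 0.08401554.
Then c = 697 − a·691215 − b·4951973 = −15596.02.
At (691331, 4951875): z = −399816.8 + 416034.5 − 15596.02 = 621.7 m.

622 m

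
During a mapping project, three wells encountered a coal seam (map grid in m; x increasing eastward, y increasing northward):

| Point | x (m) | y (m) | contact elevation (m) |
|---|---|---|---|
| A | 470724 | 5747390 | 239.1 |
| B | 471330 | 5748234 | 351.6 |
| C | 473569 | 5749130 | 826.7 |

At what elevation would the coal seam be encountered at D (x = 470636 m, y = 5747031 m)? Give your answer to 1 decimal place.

Two edge vectors: A→B = (606, 844, 112.5), A→C = (2845, 1740, 587.6).
Normal n = (A→B) × (A→C) = (300184.4, -36023.1, -1346740).
So ∂z/∂x = −n_x/n_z = 0.222897070 and ∂z/∂y = −n_y/n_z = −0.026748370.
Intercept c from A: 239.1 − 104923.00 + 153733.32 = 49049.41.
At (470636, 5747031): z = 104903.4 − 153723.7 + 49049.41 = 229.1 m.

229.1 m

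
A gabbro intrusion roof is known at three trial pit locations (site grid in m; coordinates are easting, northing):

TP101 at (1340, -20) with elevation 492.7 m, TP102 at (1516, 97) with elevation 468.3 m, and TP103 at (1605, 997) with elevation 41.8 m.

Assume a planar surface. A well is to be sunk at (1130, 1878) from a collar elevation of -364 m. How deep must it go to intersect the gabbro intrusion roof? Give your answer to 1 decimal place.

117.8 m

Let the plane be z = a·easting + b·northing + c.
TP102−TP101: 176a + 117b = −24.4;  TP103−TP101: 265a + 1017b = −450.9.
Solving gives a = 0.188804, b = −0.492559.
Then c = 492.7 − a·1340 − b·-20 = 229.85.
At (1130, 1878): z_contact = 213.35 − 925.03 + 229.85 = -481.83 m.
Depth below ground = -364 − (-481.83) = 117.8 m.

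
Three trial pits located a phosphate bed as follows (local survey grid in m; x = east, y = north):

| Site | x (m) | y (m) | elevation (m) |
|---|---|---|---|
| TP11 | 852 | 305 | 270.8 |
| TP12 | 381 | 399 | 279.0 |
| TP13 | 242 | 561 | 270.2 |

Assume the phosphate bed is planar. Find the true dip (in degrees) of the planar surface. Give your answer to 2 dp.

5.16°

Two edge vectors: TP11→TP12 = (-471, 94, 8.2), TP11→TP13 = (-610, 256, -0.6).
Normal n = (TP11→TP12) × (TP11→TP13) = (-2155.6, -5284.6, -63236).
So ∂z/∂x = −n_x/n_z = −0.03409 and ∂z/∂y = −n_y/n_z = −0.08357.
Gradient magnitude |∇z| = √(a² + b²) = √(0.00116 + 0.00698) = 0.09025.
True dip = arctan(0.09025) = 5.16°, dipping toward NNE (azimuth ≈ 022°).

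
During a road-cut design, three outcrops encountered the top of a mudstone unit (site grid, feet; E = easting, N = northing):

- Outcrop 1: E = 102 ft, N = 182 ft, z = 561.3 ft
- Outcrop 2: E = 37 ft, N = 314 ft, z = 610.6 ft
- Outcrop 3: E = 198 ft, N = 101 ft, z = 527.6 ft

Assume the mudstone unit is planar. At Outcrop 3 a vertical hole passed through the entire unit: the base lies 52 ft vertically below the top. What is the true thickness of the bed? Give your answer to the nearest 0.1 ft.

Let the plane be z = a·E + b·N + c.
Outcrop 2−Outcrop 1: −65a + 132b = 49.3;  Outcrop 3−Outcrop 1: 96a − 81b = −33.7.
Solving gives a = −0.06144, b = 0.34323.
|∇z| = √(a²+b²) = 0.34869, so dip δ = arctan(0.34869) = 19.22°.
True thickness = vertical thickness × cos δ = 52 × cos 19.22° = 49.1 ft.

49.1 ft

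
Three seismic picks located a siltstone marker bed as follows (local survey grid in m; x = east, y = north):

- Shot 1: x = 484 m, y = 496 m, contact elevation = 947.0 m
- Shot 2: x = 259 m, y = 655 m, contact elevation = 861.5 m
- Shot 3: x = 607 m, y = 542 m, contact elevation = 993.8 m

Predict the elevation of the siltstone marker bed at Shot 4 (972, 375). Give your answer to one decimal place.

1132.5 m

Let the plane be z = a·x + b·y + c.
Shot 2−Shot 1: −225a + 159b = −85.5;  Shot 3−Shot 1: 123a + 46b = 46.8.
Solving gives a = 0.38032, b = 0.00045.
Then c = 947 − a·484 − b·496 = 762.70.
At (972, 375): z = 369.7 + 0.2 + 762.70 = 1132.5 m.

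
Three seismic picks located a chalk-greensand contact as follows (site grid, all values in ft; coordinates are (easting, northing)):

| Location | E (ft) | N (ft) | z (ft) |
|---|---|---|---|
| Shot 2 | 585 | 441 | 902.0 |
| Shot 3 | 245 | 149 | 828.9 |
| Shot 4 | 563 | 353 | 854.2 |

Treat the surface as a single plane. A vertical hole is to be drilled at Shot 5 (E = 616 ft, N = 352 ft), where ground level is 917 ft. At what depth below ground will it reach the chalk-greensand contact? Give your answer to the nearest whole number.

80 ft

Two edge vectors: Shot 2→Shot 3 = (-340, -292, -73.1), Shot 2→Shot 4 = (-22, -88, -47.8).
Normal n = (Shot 2→Shot 3) × (Shot 2→Shot 4) = (7524.8, -14643.8, 23496).
So ∂z/∂E = −n_x/n_z = −0.32026 and ∂z/∂N = −n_y/n_z = 0.62325.
Intercept c from Shot 2: 902 + 187.35 − 274.85 = 814.50.
At (616, 352): z_contact = −197.3 + 219.4 + 814.50 = 836.6 ft.
Depth below ground = 917 − 836.6 = 80 ft.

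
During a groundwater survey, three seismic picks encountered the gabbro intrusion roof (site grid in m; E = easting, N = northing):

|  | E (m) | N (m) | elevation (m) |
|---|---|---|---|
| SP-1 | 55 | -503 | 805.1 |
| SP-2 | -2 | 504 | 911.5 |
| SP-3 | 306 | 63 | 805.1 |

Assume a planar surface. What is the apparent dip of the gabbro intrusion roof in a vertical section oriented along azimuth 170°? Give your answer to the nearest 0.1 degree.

7.3°

Let the plane be z = a·E + b·N + c.
SP-2−SP-1: −57a + 1007b = 106.4;  SP-3−SP-1: 251a + 566b = 0.
Solving gives a = −0.21129, b = 0.09370.
Unit vector along 170° is (sin 170°, cos 170°) = (0.1736, -0.9848).
Slope in that direction = a·(0.1736) + b·(-0.9848) = −0.12897.
Apparent dip = arctan|0.12897| = 7.3° (true dip is 13.0°, so apparent ≤ true as expected).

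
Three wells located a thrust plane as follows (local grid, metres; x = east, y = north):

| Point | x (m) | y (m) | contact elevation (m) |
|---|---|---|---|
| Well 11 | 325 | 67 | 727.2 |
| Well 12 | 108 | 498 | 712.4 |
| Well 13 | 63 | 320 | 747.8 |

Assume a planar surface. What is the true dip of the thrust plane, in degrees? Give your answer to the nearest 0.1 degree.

14.6°

Two edge vectors: Well 11→Well 12 = (-217, 431, -14.8), Well 11→Well 13 = (-262, 253, 20.6).
Normal n = (Well 11→Well 12) × (Well 11→Well 13) = (12623, 8347.8, 58021).
So ∂z/∂x = −n_x/n_z = −0.21756 and ∂z/∂y = −n_y/n_z = −0.14388.
Gradient magnitude |∇z| = √(a² + b²) = √(0.04733 + 0.02070) = 0.26083.
True dip = arctan(0.26083) = 14.6°, dipping toward ENE (azimuth ≈ 057°).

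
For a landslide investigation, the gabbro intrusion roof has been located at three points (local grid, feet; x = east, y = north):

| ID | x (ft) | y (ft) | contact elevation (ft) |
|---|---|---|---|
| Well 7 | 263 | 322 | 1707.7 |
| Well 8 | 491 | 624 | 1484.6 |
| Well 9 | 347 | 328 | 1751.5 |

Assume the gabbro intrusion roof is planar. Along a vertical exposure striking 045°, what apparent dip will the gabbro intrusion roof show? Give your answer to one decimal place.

22.6°

Two edge vectors: Well 7→Well 8 = (228, 302, -223.1), Well 7→Well 9 = (84, 6, 43.8).
Normal n = (Well 7→Well 8) × (Well 7→Well 9) = (14566.2, -28726.8, -24000).
So ∂z/∂x = −n_x/n_z = 0.60692 and ∂z/∂y = −n_y/n_z = −1.19695.
Unit vector along 045° is (sin 45°, cos 45°) = (0.7071, 0.7071).
Slope in that direction = a·(0.7071) + b·(0.7071) = −0.41721.
Apparent dip = arctan|0.41721| = 22.6° (true dip is 53.3°, so apparent ≤ true as expected).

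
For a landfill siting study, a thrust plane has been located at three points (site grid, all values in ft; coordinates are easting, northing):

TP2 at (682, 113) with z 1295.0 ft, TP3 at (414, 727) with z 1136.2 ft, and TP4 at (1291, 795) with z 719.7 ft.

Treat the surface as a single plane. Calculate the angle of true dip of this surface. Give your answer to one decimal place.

32.2°

Two edge vectors: TP2→TP3 = (-268, 614, -158.8), TP2→TP4 = (609, 682, -575.3).
Normal n = (TP2→TP3) × (TP2→TP4) = (-244932.6, -250889.6, -556702).
So ∂z/∂easting = −n_x/n_z = −0.43997 and ∂z/∂northing = −n_y/n_z = −0.45067.
Gradient magnitude |∇z| = √(a² + b²) = √(0.19357 + 0.20310) = 0.62982.
True dip = arctan(0.62982) = 32.2°, dipping toward NE (azimuth ≈ 044°).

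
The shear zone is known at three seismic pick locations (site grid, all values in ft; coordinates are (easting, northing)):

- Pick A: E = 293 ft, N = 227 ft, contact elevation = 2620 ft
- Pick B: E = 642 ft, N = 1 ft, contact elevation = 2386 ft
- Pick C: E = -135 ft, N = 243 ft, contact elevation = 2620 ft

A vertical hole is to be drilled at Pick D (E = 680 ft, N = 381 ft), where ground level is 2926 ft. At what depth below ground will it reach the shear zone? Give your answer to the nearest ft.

121 ft

Two edge vectors: Pick A→Pick B = (349, -226, -234), Pick A→Pick C = (-428, 16, 0).
Normal n = (Pick A→Pick B) × (Pick A→Pick C) = (3744, 100152, -91144).
So ∂z/∂E = −n_x/n_z = 0.04108 and ∂z/∂N = −n_y/n_z = 1.09883.
Intercept c from Pick A: 2620 − 12.04 − 249.44 = 2358.53.
At (680, 381): z_contact = 27.9 + 418.7 + 2358.53 = 2805.1 ft.
Depth below ground = 2926 − 2805.1 = 121 ft.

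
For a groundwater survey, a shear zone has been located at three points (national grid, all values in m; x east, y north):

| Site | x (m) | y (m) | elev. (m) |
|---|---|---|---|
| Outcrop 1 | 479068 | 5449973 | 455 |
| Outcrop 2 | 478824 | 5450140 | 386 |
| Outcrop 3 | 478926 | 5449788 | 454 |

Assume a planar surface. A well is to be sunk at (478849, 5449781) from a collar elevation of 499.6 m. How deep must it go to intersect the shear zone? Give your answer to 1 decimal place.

Two edge vectors: Outcrop 1→Outcrop 2 = (-244, 167, -69), Outcrop 1→Outcrop 3 = (-142, -185, -1).
Normal n = (Outcrop 1→Outcrop 2) × (Outcrop 1→Outcrop 3) = (-12932, 9554, 68854).
So ∂z/∂x = −n_x/n_z = 0.187817701 and ∂z/∂y = −n_y/n_z = −0.138757371.
Intercept c from Outcrop 1: 455 − 89977.45 + 756223.92 = 666701.47.
At (478849, 5449781): z_contact = 89936.32 − 756197.28 + 666701.47 = 440.51 m.
Depth below ground = 499.6 − 440.51 = 59.1 m.

59.1 m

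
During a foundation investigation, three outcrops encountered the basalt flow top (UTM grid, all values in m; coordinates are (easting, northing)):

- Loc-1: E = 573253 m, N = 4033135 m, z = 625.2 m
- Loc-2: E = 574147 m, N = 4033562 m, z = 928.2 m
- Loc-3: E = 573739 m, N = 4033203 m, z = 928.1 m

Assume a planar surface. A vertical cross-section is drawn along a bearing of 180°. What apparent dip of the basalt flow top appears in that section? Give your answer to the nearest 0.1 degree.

40.1°

Two edge vectors: Loc-1→Loc-2 = (894, 427, 303), Loc-1→Loc-3 = (486, 68, 302.9).
Normal n = (Loc-1→Loc-2) × (Loc-1→Loc-3) = (108734.3, -123534.6, -146730).
So ∂z/∂E = −n_x/n_z = 0.74105 and ∂z/∂N = −n_y/n_z = −0.84192.
Unit vector along 180° is (sin 180°, cos 180°) = (0.0000, -1.0000).
Slope in that direction = a·(0.0000) + b·(-1.0000) = 0.84192.
Apparent dip = arctan|0.84192| = 40.1° (true dip is 48.3°, so apparent ≤ true as expected).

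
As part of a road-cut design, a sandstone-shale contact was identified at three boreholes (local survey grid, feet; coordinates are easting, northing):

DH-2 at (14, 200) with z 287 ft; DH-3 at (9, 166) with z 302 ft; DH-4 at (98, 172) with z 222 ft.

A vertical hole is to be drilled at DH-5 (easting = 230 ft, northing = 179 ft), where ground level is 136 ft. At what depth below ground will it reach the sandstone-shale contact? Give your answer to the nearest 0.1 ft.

Let the plane be z = a·easting + b·northing + c.
DH-3−DH-2: −5a − 34b = 15;  DH-4−DH-2: 84a − 28b = −65.
Solving gives a = −0.87784, b = −0.31208.
Then c = 287 − a·14 − b·200 = 361.71.
At (230, 179): z_contact = −201.90 − 55.86 + 361.71 = 103.94 ft.
Depth below ground = 136 − 103.94 = 32.1 ft.

32.1 ft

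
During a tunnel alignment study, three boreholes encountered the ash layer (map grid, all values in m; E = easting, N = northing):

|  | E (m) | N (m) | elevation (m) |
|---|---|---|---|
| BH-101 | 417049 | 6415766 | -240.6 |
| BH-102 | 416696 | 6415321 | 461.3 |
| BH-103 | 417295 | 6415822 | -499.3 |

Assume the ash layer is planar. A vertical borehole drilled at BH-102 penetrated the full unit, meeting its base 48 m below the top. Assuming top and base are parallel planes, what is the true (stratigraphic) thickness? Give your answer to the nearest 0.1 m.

30.1 m

Let the plane be z = a·E + b·N + c.
BH-102−BH-101: −353a − 445b = 701.9;  BH-103−BH-101: 246a + 56b = −258.7.
Solving gives a = −0.84519, b = −0.90685.
|∇z| = √(a²+b²) = 1.23965, so dip δ = arctan(1.23965) = 51.11°.
True thickness = vertical thickness × cos δ = 48 × cos 51.11° = 30.1 m.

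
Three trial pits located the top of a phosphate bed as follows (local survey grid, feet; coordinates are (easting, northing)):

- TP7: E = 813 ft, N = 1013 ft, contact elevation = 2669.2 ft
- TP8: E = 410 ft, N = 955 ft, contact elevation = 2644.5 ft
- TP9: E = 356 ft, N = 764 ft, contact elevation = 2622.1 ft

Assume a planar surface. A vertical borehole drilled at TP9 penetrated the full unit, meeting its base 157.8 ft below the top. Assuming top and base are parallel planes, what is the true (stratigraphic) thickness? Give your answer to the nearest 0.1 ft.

Let the plane be z = a·E + b·N + c.
TP8−TP7: −403a − 58b = −24.7;  TP9−TP7: −457a − 249b = −47.1.
Solving gives a = 0.04630, b = 0.10419.
|∇z| = √(a²+b²) = 0.11401, so dip δ = arctan(0.11401) = 6.50°.
True thickness = vertical thickness × cos δ = 157.8 × cos 6.50° = 156.8 ft.

156.8 ft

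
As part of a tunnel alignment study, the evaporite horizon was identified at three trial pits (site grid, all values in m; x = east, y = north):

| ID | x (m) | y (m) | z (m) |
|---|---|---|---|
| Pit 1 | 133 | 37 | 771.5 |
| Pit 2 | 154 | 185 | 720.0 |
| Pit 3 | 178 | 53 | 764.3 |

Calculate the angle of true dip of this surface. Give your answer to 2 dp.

Two edge vectors: Pit 1→Pit 2 = (21, 148, -51.5), Pit 1→Pit 3 = (45, 16, -7.2).
Normal n = (Pit 1→Pit 2) × (Pit 1→Pit 3) = (-241.6, -2166.3, -6324).
So ∂z/∂x = −n_x/n_z = −0.03820 and ∂z/∂y = −n_y/n_z = −0.34255.
Gradient magnitude |∇z| = √(a² + b²) = √(0.00146 + 0.11734) = 0.34468.
True dip = arctan(0.34468) = 19.02°, dipping toward N (azimuth ≈ 006°).

19.02°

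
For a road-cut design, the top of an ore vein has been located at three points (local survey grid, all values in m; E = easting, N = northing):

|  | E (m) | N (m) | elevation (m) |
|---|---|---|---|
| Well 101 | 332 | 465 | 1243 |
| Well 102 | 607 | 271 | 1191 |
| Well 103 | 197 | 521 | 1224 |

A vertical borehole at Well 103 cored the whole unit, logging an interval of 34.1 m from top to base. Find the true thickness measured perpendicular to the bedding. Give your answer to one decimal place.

Let the plane be z = a·E + b·N + c.
Well 102−Well 101: 275a − 194b = −52;  Well 103−Well 101: −135a + 56b = −19.
Solving gives a = 0.61149, b = 1.13485.
|∇z| = √(a²+b²) = 1.28911, so dip δ = arctan(1.28911) = 52.20°.
True thickness = vertical thickness × cos δ = 34.1 × cos 52.20° = 20.9 m.

20.9 m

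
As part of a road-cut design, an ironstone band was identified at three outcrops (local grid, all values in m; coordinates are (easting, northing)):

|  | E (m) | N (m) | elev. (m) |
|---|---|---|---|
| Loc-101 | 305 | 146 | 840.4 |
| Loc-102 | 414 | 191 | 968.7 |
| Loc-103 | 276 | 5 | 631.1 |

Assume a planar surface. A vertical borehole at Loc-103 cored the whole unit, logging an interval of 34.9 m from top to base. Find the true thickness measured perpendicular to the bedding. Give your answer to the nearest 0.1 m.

Two edge vectors: Loc-101→Loc-102 = (109, 45, 128.3), Loc-101→Loc-103 = (-29, -141, -209.3).
Normal n = (Loc-101→Loc-102) × (Loc-101→Loc-103) = (8671.8, 19093, -14064).
So ∂z/∂E = −n_x/n_z = 0.61660 and ∂z/∂N = −n_y/n_z = 1.35758.
|∇z| = √(a²+b²) = 1.49104, so dip δ = arctan(1.49104) = 56.15°.
True thickness = vertical thickness × cos δ = 34.9 × cos 56.15° = 19.4 m.

19.4 m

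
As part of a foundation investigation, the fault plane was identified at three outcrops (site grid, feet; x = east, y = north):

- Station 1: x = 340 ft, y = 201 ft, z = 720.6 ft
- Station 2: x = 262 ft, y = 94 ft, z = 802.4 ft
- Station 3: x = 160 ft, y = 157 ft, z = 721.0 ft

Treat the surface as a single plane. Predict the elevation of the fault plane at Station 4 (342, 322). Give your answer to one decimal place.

Let the plane be z = a·x + b·y + c.
Station 2−Station 1: −78a − 107b = 81.8;  Station 3−Station 1: −180a − 44b = 0.4.
Solving gives a = 0.22469, b = −0.92828.
Then c = 720.6 − a·340 − b·201 = 830.79.
At (342, 322): z = 76.8 − 298.9 + 830.79 = 608.7 ft.

608.7 ft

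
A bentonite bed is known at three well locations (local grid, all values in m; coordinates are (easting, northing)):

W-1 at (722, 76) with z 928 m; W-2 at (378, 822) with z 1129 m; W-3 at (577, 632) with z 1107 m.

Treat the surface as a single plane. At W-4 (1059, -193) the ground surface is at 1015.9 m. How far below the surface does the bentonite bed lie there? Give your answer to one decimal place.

104.6 m

Two edge vectors: W-1→W-2 = (-344, 746, 201), W-1→W-3 = (-145, 556, 179).
Normal n = (W-1→W-2) × (W-1→W-3) = (21778, 32431, -83094).
So ∂z/∂E = −n_x/n_z = 0.262089 and ∂z/∂N = −n_y/n_z = 0.390293.
Intercept c from W-1: 928 − 189.23 − 29.66 = 709.11.
At (1059, -193): z_contact = 277.55 − 75.33 + 709.11 = 911.34 m.
Depth below ground = 1015.9 − 911.34 = 104.6 m.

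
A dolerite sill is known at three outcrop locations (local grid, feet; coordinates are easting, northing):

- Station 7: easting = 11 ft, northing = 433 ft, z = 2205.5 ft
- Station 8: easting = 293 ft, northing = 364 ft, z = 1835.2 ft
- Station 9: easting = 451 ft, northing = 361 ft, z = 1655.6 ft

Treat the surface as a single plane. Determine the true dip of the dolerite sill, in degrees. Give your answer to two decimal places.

Two edge vectors: Station 7→Station 8 = (282, -69, -370.3), Station 7→Station 9 = (440, -72, -549.9).
Normal n = (Station 7→Station 8) × (Station 7→Station 9) = (11281.5, -7860.2, 10056).
So ∂z/∂easting = −n_x/n_z = −1.12187 and ∂z/∂northing = −n_y/n_z = 0.78164.
Gradient magnitude |∇z| = √(a² + b²) = √(1.25859 + 0.61097) = 1.36732.
True dip = arctan(1.36732) = 53.82°, dipping toward SE (azimuth ≈ 125°).

53.82°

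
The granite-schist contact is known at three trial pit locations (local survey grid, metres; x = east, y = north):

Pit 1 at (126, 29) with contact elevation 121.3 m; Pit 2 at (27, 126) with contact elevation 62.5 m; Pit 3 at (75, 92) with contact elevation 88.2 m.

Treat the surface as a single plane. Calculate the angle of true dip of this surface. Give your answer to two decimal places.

Two edge vectors: Pit 1→Pit 2 = (-99, 97, -58.8), Pit 1→Pit 3 = (-51, 63, -33.1).
Normal n = (Pit 1→Pit 2) × (Pit 1→Pit 3) = (493.7, -278.1, -1290).
So ∂z/∂x = −n_x/n_z = 0.38271 and ∂z/∂y = −n_y/n_z = −0.21558.
Gradient magnitude |∇z| = √(a² + b²) = √(0.14647 + 0.04648) = 0.43925.
True dip = arctan(0.43925) = 23.71°, dipping toward WNW (azimuth ≈ 299°).

23.71°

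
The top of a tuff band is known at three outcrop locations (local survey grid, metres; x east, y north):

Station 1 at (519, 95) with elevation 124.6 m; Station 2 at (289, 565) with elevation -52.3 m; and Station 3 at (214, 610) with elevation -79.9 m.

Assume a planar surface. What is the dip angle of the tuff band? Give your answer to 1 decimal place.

18.9°

Two edge vectors: Station 1→Station 2 = (-230, 470, -176.9), Station 1→Station 3 = (-305, 515, -204.5).
Normal n = (Station 1→Station 2) × (Station 1→Station 3) = (-5011.5, 6919.5, 24900).
So ∂z/∂x = −n_x/n_z = 0.20127 and ∂z/∂y = −n_y/n_z = −0.27789.
Gradient magnitude |∇z| = √(a² + b²) = √(0.04051 + 0.07722) = 0.34312.
True dip = arctan(0.34312) = 18.9°, dipping toward NW (azimuth ≈ 324°).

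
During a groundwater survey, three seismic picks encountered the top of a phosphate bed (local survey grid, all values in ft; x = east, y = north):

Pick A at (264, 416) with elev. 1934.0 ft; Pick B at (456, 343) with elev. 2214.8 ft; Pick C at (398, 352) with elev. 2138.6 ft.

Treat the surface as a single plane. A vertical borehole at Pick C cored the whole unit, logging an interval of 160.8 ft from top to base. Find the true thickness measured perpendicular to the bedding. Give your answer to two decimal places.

Two edge vectors: Pick A→Pick B = (192, -73, 280.8), Pick A→Pick C = (134, -64, 204.6).
Normal n = (Pick A→Pick B) × (Pick A→Pick C) = (3035.4, -1656, -2506).
So ∂z/∂x = −n_x/n_z = 1.21125 and ∂z/∂y = −n_y/n_z = −0.66081.
|∇z| = √(a²+b²) = 1.37979, so dip δ = arctan(1.37979) = 54.07°.
True thickness = vertical thickness × cos δ = 160.8 × cos 54.07° = 94.36 ft.

94.36 ft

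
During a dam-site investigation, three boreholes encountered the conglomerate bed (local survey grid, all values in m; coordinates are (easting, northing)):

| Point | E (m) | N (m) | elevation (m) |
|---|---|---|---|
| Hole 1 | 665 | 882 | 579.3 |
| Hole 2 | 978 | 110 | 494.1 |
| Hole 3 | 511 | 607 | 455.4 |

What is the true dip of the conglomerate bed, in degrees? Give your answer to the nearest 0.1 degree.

23.5°

Two edge vectors: Hole 1→Hole 2 = (313, -772, -85.2), Hole 1→Hole 3 = (-154, -275, -123.9).
Normal n = (Hole 1→Hole 2) × (Hole 1→Hole 3) = (72220.8, 51901.5, -204963).
So ∂z/∂E = −n_x/n_z = 0.35236 and ∂z/∂N = −n_y/n_z = 0.25322.
Gradient magnitude |∇z| = √(a² + b²) = √(0.12416 + 0.06412) = 0.43391.
True dip = arctan(0.43391) = 23.5°, dipping toward SW (azimuth ≈ 234°).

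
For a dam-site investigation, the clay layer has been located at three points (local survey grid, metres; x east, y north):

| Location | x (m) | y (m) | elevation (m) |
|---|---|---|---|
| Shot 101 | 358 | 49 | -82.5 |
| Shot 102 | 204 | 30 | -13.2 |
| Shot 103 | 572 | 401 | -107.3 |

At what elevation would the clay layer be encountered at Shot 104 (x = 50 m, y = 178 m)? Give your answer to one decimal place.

Let the plane be z = a·x + b·y + c.
Shot 102−Shot 101: −154a − 19b = 69.3;  Shot 103−Shot 101: 214a + 352b = −24.8.
Solving gives a = −0.47709, b = 0.21960.
Then c = -82.5 − a·358 − b·49 = 77.54.
At (50, 178): z = −23.9 + 39.1 + 77.54 = 92.8 m.

92.8 m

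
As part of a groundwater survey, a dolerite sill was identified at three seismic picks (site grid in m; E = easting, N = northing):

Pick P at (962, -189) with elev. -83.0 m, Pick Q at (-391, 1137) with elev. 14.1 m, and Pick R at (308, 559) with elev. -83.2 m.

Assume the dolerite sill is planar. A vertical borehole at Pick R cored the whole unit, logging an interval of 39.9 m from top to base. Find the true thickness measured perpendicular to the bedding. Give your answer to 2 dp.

33.17 m

Two edge vectors: Pick P→Pick Q = (-1353, 1326, 97.1), Pick P→Pick R = (-654, 748, -0.2).
Normal n = (Pick P→Pick Q) × (Pick P→Pick R) = (-72896, -63774, -144840).
So ∂z/∂E = −n_x/n_z = −0.50329 and ∂z/∂N = −n_y/n_z = −0.44031.
|∇z| = √(a²+b²) = 0.66871, so dip δ = arctan(0.66871) = 33.77°.
True thickness = vertical thickness × cos δ = 39.9 × cos 33.77° = 33.17 m.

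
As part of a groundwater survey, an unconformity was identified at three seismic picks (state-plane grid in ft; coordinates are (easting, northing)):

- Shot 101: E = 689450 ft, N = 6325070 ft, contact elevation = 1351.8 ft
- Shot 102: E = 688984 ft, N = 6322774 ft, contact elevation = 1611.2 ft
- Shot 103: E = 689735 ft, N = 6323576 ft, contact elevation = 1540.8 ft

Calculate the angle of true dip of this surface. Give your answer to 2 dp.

Two edge vectors: Shot 101→Shot 102 = (-466, -2296, 259.4), Shot 101→Shot 103 = (285, -1494, 189).
Normal n = (Shot 101→Shot 102) × (Shot 101→Shot 103) = (-46400.4, 162003, 1350564).
So ∂z/∂E = −n_x/n_z = 0.03436 and ∂z/∂N = −n_y/n_z = −0.11995.
Gradient magnitude |∇z| = √(a² + b²) = √(0.00118 + 0.01439) = 0.12478.
True dip = arctan(0.12478) = 7.11°, dipping toward NNW (azimuth ≈ 344°).

7.11°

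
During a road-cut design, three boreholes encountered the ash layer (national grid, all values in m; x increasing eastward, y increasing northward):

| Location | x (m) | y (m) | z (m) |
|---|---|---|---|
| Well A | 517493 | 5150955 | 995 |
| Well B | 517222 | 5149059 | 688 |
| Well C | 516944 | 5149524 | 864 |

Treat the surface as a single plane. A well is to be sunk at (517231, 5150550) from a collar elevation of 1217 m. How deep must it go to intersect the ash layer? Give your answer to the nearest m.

228 m

Two edge vectors: Well A→Well B = (-271, -1896, -307), Well A→Well C = (-549, -1431, -131).
Normal n = (Well A→Well B) × (Well A→Well C) = (-190941, 133042, -653103).
So ∂z/∂x = −n_x/n_z = −0.29235970 and ∂z/∂y = −n_y/n_z = 0.20370753.
Intercept c from Well A: 995 + 151294.10 − 1049288.33 = −896999.23.
At (517231, 5150550): z_contact = −151217.5 + 1049205.8 − 896999.23 = 989.1 m.
Depth below ground = 1217 − 989.1 = 228 m.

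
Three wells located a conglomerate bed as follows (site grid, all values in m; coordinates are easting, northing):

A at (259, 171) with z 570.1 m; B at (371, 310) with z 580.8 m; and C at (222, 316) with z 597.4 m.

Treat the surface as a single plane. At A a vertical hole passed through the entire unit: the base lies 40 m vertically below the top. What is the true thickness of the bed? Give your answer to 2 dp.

Let the plane be z = a·easting + b·northing + c.
B−A: 112a + 139b = 10.7;  C−A: −37a + 145b = 27.3.
Solving gives a = −0.10491, b = 0.16151.
|∇z| = √(a²+b²) = 0.19259, so dip δ = arctan(0.19259) = 10.90°.
True thickness = vertical thickness × cos δ = 40 × cos 10.90° = 39.28 m.

39.28 m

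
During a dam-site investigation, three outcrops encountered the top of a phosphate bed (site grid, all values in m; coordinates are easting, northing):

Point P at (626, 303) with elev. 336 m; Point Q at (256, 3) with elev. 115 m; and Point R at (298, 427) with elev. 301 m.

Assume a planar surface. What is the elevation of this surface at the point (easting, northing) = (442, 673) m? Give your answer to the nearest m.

Let the plane be z = a·easting + b·northing + c.
Point Q−Point P: −370a − 300b = −221;  Point R−Point P: −328a + 124b = −35.
Solving gives a = 0.26271, b = 0.41266.
Then c = 336 − a·626 − b·303 = 46.51.
At (442, 673): z = 116.1 + 277.7 + 46.51 = 440.3 m.

440 m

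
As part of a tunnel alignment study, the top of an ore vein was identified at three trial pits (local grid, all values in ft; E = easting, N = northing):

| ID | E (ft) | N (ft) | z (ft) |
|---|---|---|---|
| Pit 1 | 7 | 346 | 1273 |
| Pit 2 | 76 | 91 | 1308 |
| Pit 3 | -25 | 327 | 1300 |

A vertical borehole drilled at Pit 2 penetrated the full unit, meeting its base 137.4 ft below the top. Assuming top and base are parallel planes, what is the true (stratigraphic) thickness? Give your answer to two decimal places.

111.06 ft

Two edge vectors: Pit 1→Pit 2 = (69, -255, 35), Pit 1→Pit 3 = (-32, -19, 27).
Normal n = (Pit 1→Pit 2) × (Pit 1→Pit 3) = (-6220, -2983, -9471).
So ∂z/∂E = −n_x/n_z = −0.65674 and ∂z/∂N = −n_y/n_z = −0.31496.
|∇z| = √(a²+b²) = 0.72836, so dip δ = arctan(0.72836) = 36.07°.
True thickness = vertical thickness × cos δ = 137.4 × cos 36.07° = 111.06 ft.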